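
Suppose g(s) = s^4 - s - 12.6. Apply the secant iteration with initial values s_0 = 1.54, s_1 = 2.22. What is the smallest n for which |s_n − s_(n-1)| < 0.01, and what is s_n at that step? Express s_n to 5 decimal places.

n = 5, s_n = 1.95315

g(1.54) = -8.5155134, g(2.22) = 9.4691266
s_2 = 2.2200000 − 9.4691266·(0.6800000)/(17.9846400) = 1.8619719;  |Δ| = 0.3580281
g(1.8619719) = -2.4423028
s_3 = 1.8619719 − (-2.4423028)·(-0.3580281)/(-11.9114294) = 1.9353815;  |Δ| = 0.0734096
g(1.9353815) = -0.5051014
s_4 = 1.9353815 − (-0.5051014)·(0.0734096)/(1.9372014) = 1.9545221;  |Δ| = 0.0191406
g(1.9545221) = 0.0390759
s_5 = 1.9545221 − 0.0390759·(0.0191406)/(0.5441773) = 1.9531477;  |Δ| = 0.0013744
|s_5 − s_4| = 0.0013744 < 0.01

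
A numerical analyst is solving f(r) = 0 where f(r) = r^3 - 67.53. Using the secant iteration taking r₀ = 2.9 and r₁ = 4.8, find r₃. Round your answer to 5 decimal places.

f(2.9) = -43.1410000, f(4.8) = 43.0620000
r₂ = 4.8000000 − 43.0620000·(4.8000000 − 2.9000000) / (43.0620000 − (-43.1410000)) = 4.8000000 − (81.8178000)/(86.2030000) = 3.8508706
f(3.8508706) = -10.4246520
r₃ = 3.8508706 − (-10.4246520)·(3.8508706 − 4.8000000) / (-10.4246520 − 43.0620000) = 3.8508706 − (9.8943435)/(-53.4866520) = 4.0358578

4.03586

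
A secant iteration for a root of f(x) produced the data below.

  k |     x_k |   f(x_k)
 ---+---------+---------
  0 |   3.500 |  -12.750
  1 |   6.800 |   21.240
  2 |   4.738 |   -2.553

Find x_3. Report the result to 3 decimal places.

4.959

x_3 = 4.738 − (-2.553)·(4.738 − 6.800) / (-2.553 − 21.240)
   = 4.738 − (5.26429)/(-23.79300) = 4.95925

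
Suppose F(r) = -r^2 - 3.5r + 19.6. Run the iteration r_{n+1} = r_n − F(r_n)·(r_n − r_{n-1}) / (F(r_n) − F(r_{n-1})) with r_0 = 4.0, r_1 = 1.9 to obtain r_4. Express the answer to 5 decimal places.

3.01032

F(4.0) = -10.4000000, F(1.9) = 9.3400000
r_2 = 1.9000000 − 9.3400000·(1.9000000 − 4.0000000) / (9.3400000 − (-10.4000000)) = 1.9000000 − (-19.6140000)/(19.7400000) = 2.8936170
F(2.8936170) = 1.0993210
r_3 = 2.8936170 − 1.0993210·(2.8936170 − 1.9000000) / (1.0993210 − 9.3400000) = 2.8936170 − (1.0923040)/(-8.2406790) = 3.0261673
F(3.0261673) = -0.1492737
r_4 = 3.0261673 − (-0.1492737)·(3.0261673 − 2.8936170) / (-0.1492737 − 1.0993210) = 3.0261673 − (-0.0197863)/(-1.2485947) = 3.0103204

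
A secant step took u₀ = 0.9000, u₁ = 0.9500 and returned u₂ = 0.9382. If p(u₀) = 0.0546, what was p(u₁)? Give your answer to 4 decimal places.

The secant line through (0.9000, 0.0546) and (0.9500, p(u₁)) crosses zero at u₂ = 0.9382.
So (0.9000, 0.0546), (0.9500, p(u₁)), (0.9382, 0) are collinear:
p(u₁) = 0.0546 · (0.9500 − 0.9382) / (0.9000 − 0.9382) = 0.0546 · (0.011800)/(-0.038200) = -0.016866

-0.0169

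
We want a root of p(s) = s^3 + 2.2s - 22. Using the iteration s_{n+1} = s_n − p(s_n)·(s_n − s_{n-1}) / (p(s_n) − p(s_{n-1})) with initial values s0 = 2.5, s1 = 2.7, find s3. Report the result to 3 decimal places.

2.541

p(2.5) = -0.87500, p(2.7) = 3.62300
s2 = 2.70000 − 3.62300·(2.70000 − 2.50000) / (3.62300 − (-0.87500)) = 2.70000 − (0.72460)/(4.49800) = 2.53891
p(2.53891) = -0.04850
s3 = 2.53891 − (-0.04850)·(2.53891 − 2.70000) / (-0.04850 − 3.62300) = 2.53891 − (0.00781)/(-3.67150) = 2.54103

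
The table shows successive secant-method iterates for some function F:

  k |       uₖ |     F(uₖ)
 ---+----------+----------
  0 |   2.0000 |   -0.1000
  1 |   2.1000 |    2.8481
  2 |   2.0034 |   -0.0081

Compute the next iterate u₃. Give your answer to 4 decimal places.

2.0037

u₃ = 2.0034 − (-0.0081)·(2.0034 − 2.1000) / (-0.0081 − 2.8481)
   = 2.0034 − (0.000782)/(-2.856200) = 2.003674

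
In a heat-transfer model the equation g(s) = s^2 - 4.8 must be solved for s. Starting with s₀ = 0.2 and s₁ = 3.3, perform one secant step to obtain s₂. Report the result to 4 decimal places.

1.5600

g(0.2) = -4.760000, g(3.3) = 6.090000
s₂ = 3.300000 − 6.090000·(3.300000 − 0.200000) / (6.090000 − (-4.760000)) = 3.300000 − (18.879000)/(10.850000) = 1.560000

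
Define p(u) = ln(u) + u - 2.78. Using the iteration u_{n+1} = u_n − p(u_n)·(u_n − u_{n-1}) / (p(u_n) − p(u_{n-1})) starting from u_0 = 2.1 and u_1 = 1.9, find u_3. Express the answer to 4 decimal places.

p(2.1) = 0.061937, p(1.9) = -0.238146
u_2 = 1.900000 − (-0.238146)·(1.900000 − 2.100000) / (-0.238146 − 0.061937) = 1.900000 − (0.047629)/(-0.300083) = 2.058720
p(2.058720) = 0.000804
u_3 = 2.058720 − 0.000804·(2.058720 − 1.900000) / (0.000804 − (-0.238146)) = 2.058720 − (0.000128)/(0.238950) = 2.058186

2.0582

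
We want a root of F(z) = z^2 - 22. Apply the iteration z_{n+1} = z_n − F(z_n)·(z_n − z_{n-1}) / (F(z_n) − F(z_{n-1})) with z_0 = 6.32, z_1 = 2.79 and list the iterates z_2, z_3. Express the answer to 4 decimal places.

4.3505, 4.7809

F(6.32) = 17.942400, F(2.79) = -14.215900
z_2 = 2.790000 − (-14.215900)·(2.790000 − 6.320000) / (-14.215900 − 17.942400) = 2.790000 − (50.182127)/(-32.158300) = 4.350472
F(4.350472) = -3.073393
z_3 = 4.350472 − (-3.073393)·(4.350472 − 2.790000) / (-3.073393 − (-14.215900)) = 4.350472 − (-4.795944)/(11.142507) = 4.780891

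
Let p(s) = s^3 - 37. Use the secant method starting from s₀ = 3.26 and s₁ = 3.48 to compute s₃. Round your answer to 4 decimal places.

p(3.26) = -2.354024, p(3.48) = 5.144192
s₂ = 3.480000 − 5.144192·(3.480000 − 3.260000) / (5.144192 − (-2.354024)) = 3.480000 − (1.131722)/(7.498216) = 3.329068
p(3.329068) = -0.104966
s₃ = 3.329068 − (-0.104966)·(3.329068 − 3.480000) / (-0.104966 − 5.144192) = 3.329068 − (0.015843)/(-5.249158) = 3.332086

3.3321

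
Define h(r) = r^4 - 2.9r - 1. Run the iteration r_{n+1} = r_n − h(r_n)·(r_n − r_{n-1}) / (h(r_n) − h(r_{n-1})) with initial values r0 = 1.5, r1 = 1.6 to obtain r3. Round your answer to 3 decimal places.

1.526

h(1.5) = -0.28750, h(1.6) = 0.91360
r2 = 1.60000 − 0.91360·(1.60000 − 1.50000) / (0.91360 − (-0.28750)) = 1.60000 − (0.09136)/(1.20110) = 1.52394
h(1.52394) = -0.02596
r3 = 1.52394 − (-0.02596)·(1.52394 − 1.60000) / (-0.02596 − 0.91360) = 1.52394 − (0.00197)/(-0.93956) = 1.52604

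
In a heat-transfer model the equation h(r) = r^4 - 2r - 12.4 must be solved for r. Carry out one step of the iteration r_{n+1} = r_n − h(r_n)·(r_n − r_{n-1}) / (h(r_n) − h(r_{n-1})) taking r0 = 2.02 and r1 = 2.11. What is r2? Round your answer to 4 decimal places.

2.0137

h(2.02) = 0.209664, h(2.11) = 3.201194
r2 = 2.110000 − 3.201194·(2.110000 − 2.020000) / (3.201194 − 0.209664) = 2.110000 − (0.288107)/(2.991530) = 2.013692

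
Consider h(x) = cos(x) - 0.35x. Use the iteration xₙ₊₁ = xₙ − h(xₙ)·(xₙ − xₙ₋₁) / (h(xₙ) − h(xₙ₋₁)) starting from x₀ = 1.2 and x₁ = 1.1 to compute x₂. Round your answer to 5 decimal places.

1.15434

h(1.2) = -0.0576422, h(1.1) = 0.0685961
x₂ = 1.1000000 − 0.0685961·(1.1000000 − 1.2000000) / (0.0685961 − (-0.0576422)) = 1.1000000 − (-0.0068596)/(0.1262384) = 1.1543386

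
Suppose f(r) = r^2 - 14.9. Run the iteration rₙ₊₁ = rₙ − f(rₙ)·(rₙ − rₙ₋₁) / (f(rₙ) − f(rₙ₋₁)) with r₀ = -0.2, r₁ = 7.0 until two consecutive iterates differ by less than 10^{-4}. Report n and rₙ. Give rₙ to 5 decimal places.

n = 8, rₙ = 3.86005

f(-0.2) = -14.8600000, f(7.0) = 34.1000000
r₂ = 7.0000000 − 34.1000000·(7.2000000)/(48.9600000) = 1.9852941;  |Δ| = 5.0147059
f(1.9852941) = -10.9586073
r₃ = 1.9852941 − (-10.9586073)·(-5.0147059)/(-45.0586073) = 3.2049100;  |Δ| = 1.2196159
f(3.2049100) = -4.6285520
r₄ = 3.2049100 − (-4.6285520)·(1.2196159)/(6.3300553) = 4.0966961;  |Δ| = 0.8917861
f(4.0966961) = 1.8829190
r₅ = 4.0966961 − 1.8829190·(0.8917861)/(6.5114710) = 3.8388187;  |Δ| = 0.2578774
f(3.8388187) = -0.1634707
r₆ = 3.8388187 − (-0.1634707)·(-0.2578774)/(-2.0463897) = 3.8594186;  |Δ| = 0.0205999
f(3.8594186) = -0.0048879
r₇ = 3.8594186 − (-0.0048879)·(0.0205999)/(0.1585828) = 3.8600536;  |Δ| = 0.0006349
f(3.8600536) = 0.0000135
r₈ = 3.8600536 − 0.0000135·(0.0006349)/(0.0049014) = 3.8600518;  |Δ| = 0.0000017
|r₈ − r₇| = 0.0000017 < 10^{-4}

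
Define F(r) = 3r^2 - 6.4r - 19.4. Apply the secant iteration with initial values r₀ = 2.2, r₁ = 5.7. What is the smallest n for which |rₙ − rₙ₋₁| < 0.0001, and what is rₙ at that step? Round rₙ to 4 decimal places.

n = 7, rₙ = 3.8243

F(2.2) = -18.960000, F(5.7) = 41.590000
r₂ = 5.700000 − 41.590000·(3.500000)/(60.550000) = 3.295954;  |Δ| = 2.404046
F(3.295954) = -7.904171
r₃ = 3.295954 − (-7.904171)·(-2.404046)/(-49.494171) = 3.679878;  |Δ| = 0.383924
F(3.679878) = -2.326719
r₄ = 3.679878 − (-2.326719)·(0.383924)/(5.577451) = 3.840037;  |Δ| = 0.160160
F(3.840037) = 0.261421
r₅ = 3.840037 − 0.261421·(0.160160)/(2.588140) = 3.823860;  |Δ| = 0.016177
F(3.823860) = -0.006988
r₆ = 3.823860 − (-0.006988)·(-0.016177)/(-0.268409) = 3.824281;  |Δ| = 0.000421
F(3.824281) = -0.000020
r₇ = 3.824281 − (-0.000020)·(0.000421)/(0.006968) = 3.824282;  |Δ| = 0.000001
|r₇ − r₆| = 0.000001 < 0.0001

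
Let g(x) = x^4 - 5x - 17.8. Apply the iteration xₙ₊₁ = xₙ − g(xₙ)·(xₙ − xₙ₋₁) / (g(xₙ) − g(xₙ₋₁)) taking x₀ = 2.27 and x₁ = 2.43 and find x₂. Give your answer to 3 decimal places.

g(2.27) = -2.59762, g(2.43) = 4.91784
x₂ = 2.43000 − 4.91784·(2.43000 − 2.27000) / (4.91784 − (-2.59762)) = 2.43000 − (0.78686)/(7.51547) = 2.32530

2.325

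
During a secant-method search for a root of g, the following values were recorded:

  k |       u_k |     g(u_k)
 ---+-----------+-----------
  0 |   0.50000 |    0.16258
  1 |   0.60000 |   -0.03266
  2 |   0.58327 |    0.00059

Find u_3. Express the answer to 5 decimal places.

0.58357

u_3 = 0.58327 − 0.00059·(0.58327 − 0.60000) / (0.00059 − (-0.03266))
   = 0.58327 − (-0.0000099)/(0.0332500) = 0.5835669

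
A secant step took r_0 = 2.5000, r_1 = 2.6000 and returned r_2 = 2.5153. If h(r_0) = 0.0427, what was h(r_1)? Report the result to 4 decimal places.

-0.2364

The secant line through (2.5000, 0.0427) and (2.6000, h(r_1)) crosses zero at r_2 = 2.5153.
So (2.5000, 0.0427), (2.6000, h(r_1)), (2.5153, 0) are collinear:
h(r_1) = 0.0427 · (2.6000 − 2.5153) / (2.5000 − 2.5153) = 0.0427 · (0.084700)/(-0.015300) = -0.236385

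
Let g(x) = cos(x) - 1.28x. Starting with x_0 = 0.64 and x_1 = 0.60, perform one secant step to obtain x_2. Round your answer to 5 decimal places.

g(0.64) = -0.0171042, g(0.60) = 0.0573356
x_2 = 0.6000000 − 0.0573356·(0.6000000 − 0.6400000) / (0.0573356 − (-0.0171042)) = 0.6000000 − (-0.0022934)/(0.0744399) = 0.6308091

0.63081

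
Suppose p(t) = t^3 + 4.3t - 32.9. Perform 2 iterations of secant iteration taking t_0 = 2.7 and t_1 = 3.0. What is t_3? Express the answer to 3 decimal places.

p(2.7) = -1.60700, p(3.0) = 7.00000
t_2 = 3.00000 − 7.00000·(3.00000 − 2.70000) / (7.00000 − (-1.60700)) = 3.00000 − (2.10000)/(8.60700) = 2.75601
p(2.75601) = -0.11556
t_3 = 2.75601 − (-0.11556)·(2.75601 − 3.00000) / (-0.11556 − 7.00000) = 2.75601 − (0.02820)/(-7.11556) = 2.75998

2.760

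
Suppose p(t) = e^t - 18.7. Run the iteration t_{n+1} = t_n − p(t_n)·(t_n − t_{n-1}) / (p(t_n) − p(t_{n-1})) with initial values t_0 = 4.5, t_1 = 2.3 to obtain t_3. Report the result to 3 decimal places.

3.074

p(4.5) = 71.31713, p(2.3) = -8.72582
t_2 = 2.30000 − (-8.72582)·(2.30000 − 4.50000) / (-8.72582 − 71.31713) = 2.30000 − (19.19680)/(-80.04295) = 2.53983
p(2.53983) = -6.02247
t_3 = 2.53983 − (-6.02247)·(2.53983 − 2.30000) / (-6.02247 − (-8.72582)) = 2.53983 − (-1.44438)/(2.70335) = 3.07412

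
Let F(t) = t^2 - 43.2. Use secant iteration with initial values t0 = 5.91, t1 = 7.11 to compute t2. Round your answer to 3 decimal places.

6.545

F(5.91) = -8.27190, F(7.11) = 7.35210
t2 = 7.11000 − 7.35210·(7.11000 − 5.91000) / (7.35210 − (-8.27190)) = 7.11000 − (8.82252)/(15.62400) = 6.54532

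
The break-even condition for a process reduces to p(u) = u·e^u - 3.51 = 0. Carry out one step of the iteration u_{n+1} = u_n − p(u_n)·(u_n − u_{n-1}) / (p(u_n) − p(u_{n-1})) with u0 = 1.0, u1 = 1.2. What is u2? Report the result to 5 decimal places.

1.12509

p(1.0) = -0.7917182, p(1.2) = 0.4741403
u2 = 1.2000000 − 0.4741403·(1.2000000 − 1.0000000) / (0.4741403 − (-0.7917182)) = 1.2000000 − (0.0948281)/(1.2658585) = 1.1250879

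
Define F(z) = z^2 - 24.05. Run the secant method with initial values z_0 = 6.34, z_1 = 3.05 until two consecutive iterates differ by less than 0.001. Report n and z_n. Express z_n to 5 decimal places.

n = 6, z_n = 4.90408

F(6.34) = 16.1456000, F(3.05) = -14.7475000
z_2 = 3.0500000 − (-14.7475000)·(-3.2900000)/(-30.8931000) = 4.6205538;  |Δ| = 1.5705538
F(4.6205538) = -2.7004828
z_3 = 4.6205538 − (-2.7004828)·(1.5705538)/(12.0470172) = 4.9726122;  |Δ| = 0.3520584
F(4.9726122) = 0.6768717
z_4 = 4.9726122 − 0.6768717·(0.3520584)/(3.3773545) = 4.9020545;  |Δ| = 0.0705577
F(4.9020545) = -0.0198620
z_5 = 4.9020545 − (-0.0198620)·(-0.0705577)/(-0.6967338) = 4.9040659;  |Δ| = 0.0020114
F(4.9040659) = -0.0001379
z_6 = 4.9040659 − (-0.0001379)·(0.0020114)/(0.0197242) = 4.9040799;  |Δ| = 0.0000141
|z_6 − z_5| = 0.0000141 < 0.001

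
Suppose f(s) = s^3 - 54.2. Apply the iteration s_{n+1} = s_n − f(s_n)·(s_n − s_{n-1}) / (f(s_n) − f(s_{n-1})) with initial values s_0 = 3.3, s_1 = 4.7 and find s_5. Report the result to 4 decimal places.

3.7844

f(3.3) = -18.263000, f(4.7) = 49.623000
s_2 = 4.700000 − 49.623000·(4.700000 − 3.300000) / (49.623000 − (-18.263000)) = 4.700000 − (69.472200)/(67.886000) = 3.676634
f(3.676634) = -4.500580
s_3 = 3.676634 − (-4.500580)·(3.676634 − 4.700000) / (-4.500580 − 49.623000) = 3.676634 − (4.605739)/(-54.123580) = 3.761731
f(3.761731) = -0.969171
s_4 = 3.761731 − (-0.969171)·(3.761731 − 3.676634) / (-0.969171 − (-4.500580)) = 3.761731 − (-0.082473)/(3.531409) = 3.785085
f(3.785085) = 0.028427
s_5 = 3.785085 − 0.028427·(3.785085 − 3.761731) / (0.028427 − (-0.969171)) = 3.785085 − (0.000664)/(0.997597) = 3.784420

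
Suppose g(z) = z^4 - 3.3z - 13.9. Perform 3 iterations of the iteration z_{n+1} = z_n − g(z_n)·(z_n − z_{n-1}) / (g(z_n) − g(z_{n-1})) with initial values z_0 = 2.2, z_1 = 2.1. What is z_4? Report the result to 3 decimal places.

2.140

g(2.2) = 2.26560, g(2.1) = -1.38190
z_2 = 2.10000 − (-1.38190)·(2.10000 − 2.20000) / (-1.38190 − 2.26560) = 2.10000 − (0.13819)/(-3.64750) = 2.13789
g(2.13789) = -0.06503
z_3 = 2.13789 − (-0.06503)·(2.13789 − 2.10000) / (-0.06503 − (-1.38190)) = 2.13789 − (-0.00246)/(1.31687) = 2.13976
g(2.13976) = 0.00202
z_4 = 2.13976 − 0.00202·(2.13976 − 2.13789) / (0.00202 − (-0.06503)) = 2.13976 − (0.00000)/(0.06705) = 2.13970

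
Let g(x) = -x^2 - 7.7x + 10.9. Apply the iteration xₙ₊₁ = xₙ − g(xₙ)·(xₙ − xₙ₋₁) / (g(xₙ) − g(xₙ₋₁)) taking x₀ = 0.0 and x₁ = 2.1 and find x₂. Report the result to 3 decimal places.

1.112

g(0.0) = 10.90000, g(2.1) = -9.68000
x₂ = 2.10000 − (-9.68000)·(2.10000 − 0.00000) / (-9.68000 − 10.90000) = 2.10000 − (-20.32800)/(-20.58000) = 1.11224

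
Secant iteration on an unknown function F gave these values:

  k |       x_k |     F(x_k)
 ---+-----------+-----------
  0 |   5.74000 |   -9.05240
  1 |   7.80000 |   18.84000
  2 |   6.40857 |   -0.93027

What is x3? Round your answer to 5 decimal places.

6.47404

x3 = 6.40857 − (-0.93027)·(6.40857 − 7.80000) / (-0.93027 − 18.84000)
   = 6.40857 − (1.2944056)/(-19.7702700) = 6.4740423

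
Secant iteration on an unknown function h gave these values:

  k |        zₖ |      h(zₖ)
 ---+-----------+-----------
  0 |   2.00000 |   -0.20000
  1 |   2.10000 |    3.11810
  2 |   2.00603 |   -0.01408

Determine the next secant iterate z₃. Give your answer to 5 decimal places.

z₃ = 2.00603 − (-0.01408)·(2.00603 − 2.10000) / (-0.01408 − 3.11810)
   = 2.00603 − (0.0013231)/(-3.1321800) = 2.0064524

2.00645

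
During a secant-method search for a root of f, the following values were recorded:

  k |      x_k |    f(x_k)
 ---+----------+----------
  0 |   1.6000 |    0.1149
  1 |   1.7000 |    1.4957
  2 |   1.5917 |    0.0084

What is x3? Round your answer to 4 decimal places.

x3 = 1.5917 − 0.0084·(1.5917 − 1.7000) / (0.0084 − 1.4957)
   = 1.5917 − (-0.000910)/(-1.487300) = 1.591088

1.5911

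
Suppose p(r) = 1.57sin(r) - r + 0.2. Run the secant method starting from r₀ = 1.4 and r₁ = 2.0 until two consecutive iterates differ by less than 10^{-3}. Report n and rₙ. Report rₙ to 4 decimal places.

n = 5, rₙ = 1.7460

p(1.4) = 0.347156, p(2.0) = -0.372403
r₂ = 2.000000 − (-0.372403)·(0.600000)/(-0.719559) = 1.689474;  |Δ| = 0.310526
p(1.689474) = 0.069483
r₃ = 1.689474 − 0.069483·(-0.310526)/(0.441886) = 1.738302;  |Δ| = 0.048828
p(1.738302) = 0.009724
r₄ = 1.738302 − 0.009724·(0.048828)/(-0.059758) = 1.746247;  |Δ| = 0.007946
p(1.746247) = -0.000350
r₅ = 1.746247 − (-0.000350)·(0.007946)/(-0.010074) = 1.745971;  |Δ| = 0.000276
|r₅ − r₄| = 0.000276 < 10^{-3}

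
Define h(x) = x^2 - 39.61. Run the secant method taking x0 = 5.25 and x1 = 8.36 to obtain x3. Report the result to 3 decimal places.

h(5.25) = -12.04750, h(8.36) = 30.27960
x2 = 8.36000 − 30.27960·(8.36000 − 5.25000) / (30.27960 − (-12.04750)) = 8.36000 − (94.16956)/(42.32710) = 6.13519
h(6.13519) = -1.96939
x3 = 6.13519 − (-1.96939)·(6.13519 − 8.36000) / (-1.96939 − 30.27960) = 6.13519 − (4.38150)/(-32.24899) = 6.27106

6.271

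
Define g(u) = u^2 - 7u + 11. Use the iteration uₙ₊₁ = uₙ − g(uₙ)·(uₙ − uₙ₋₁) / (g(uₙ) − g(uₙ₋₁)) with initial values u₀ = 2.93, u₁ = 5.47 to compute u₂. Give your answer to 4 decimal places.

3.5908

g(2.93) = -0.925100, g(5.47) = 2.630900
u₂ = 5.470000 − 2.630900·(5.470000 − 2.930000) / (2.630900 − (-0.925100)) = 5.470000 − (6.682486)/(3.556000) = 3.590786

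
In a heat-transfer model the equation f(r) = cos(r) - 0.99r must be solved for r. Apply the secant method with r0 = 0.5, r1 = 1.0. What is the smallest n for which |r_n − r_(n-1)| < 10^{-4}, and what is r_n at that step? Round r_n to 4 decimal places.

n = 5, r_n = 0.7435

f(0.5) = 0.382583, f(1.0) = -0.449698
r2 = 1.000000 − (-0.449698)·(0.500000)/(-0.832280) = 0.729840;  |Δ| = 0.270160
f(0.729840) = 0.022740
r3 = 0.729840 − 0.022740·(-0.270160)/(0.472437) = 0.742843;  |Δ| = 0.013003
f(0.742843) = 0.001133
r4 = 0.742843 − 0.001133·(0.013003)/(-0.021606) = 0.743525;  |Δ| = 0.000682
f(0.743525) = -0.000003
r5 = 0.743525 − (-0.000003)·(0.000682)/(-0.001137) = 0.743523;  |Δ| = 0.000002
|r5 − r4| = 0.000002 < 10^{-4}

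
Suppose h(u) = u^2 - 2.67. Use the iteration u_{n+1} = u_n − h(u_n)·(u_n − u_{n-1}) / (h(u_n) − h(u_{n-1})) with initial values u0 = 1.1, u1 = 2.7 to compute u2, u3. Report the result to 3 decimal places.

h(1.1) = -1.46000, h(2.7) = 4.62000
u2 = 2.70000 − 4.62000·(2.70000 − 1.10000) / (4.62000 − (-1.46000)) = 2.70000 − (7.39200)/(6.08000) = 1.48421
h(1.48421) = -0.46712
u3 = 1.48421 − (-0.46712)·(1.48421 − 2.70000) / (-0.46712 − 4.62000) = 1.48421 − (0.56792)/(-5.08712) = 1.59585

1.484, 1.596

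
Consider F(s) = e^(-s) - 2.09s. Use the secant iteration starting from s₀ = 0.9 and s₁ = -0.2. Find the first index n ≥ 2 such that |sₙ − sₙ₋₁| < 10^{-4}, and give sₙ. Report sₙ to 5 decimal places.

F(0.9) = -1.4744303, F(-0.2) = 1.6394028
s₂ = -0.2000000 − 1.6394028·(-1.1000000)/(3.1138331) = 0.3791393;  |Δ| = 0.5791393
F(0.3791393) = -0.1079508
s₃ = 0.3791393 − (-0.1079508)·(0.5791393)/(-1.7473536) = 0.3433603;  |Δ| = 0.0357790
F(0.3433603) = -0.0082404
s₄ = 0.3433603 − (-0.0082404)·(-0.0357790)/(0.0997104) = 0.3404034;  |Δ| = 0.0029569
F(0.3404034) = 0.0000402
s₅ = 0.3404034 − 0.0000402·(-0.0029569)/(0.0082806) = 0.3404177;  |Δ| = 0.0000143
|s₅ − s₄| = 0.0000143 < 10^{-4}

n = 5, sₙ = 0.34042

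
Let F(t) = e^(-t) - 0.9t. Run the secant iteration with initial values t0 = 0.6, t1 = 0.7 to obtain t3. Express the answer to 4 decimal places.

0.6061

F(0.6) = 0.008812, F(0.7) = -0.133415
t2 = 0.700000 − (-0.133415)·(0.700000 − 0.600000) / (-0.133415 − 0.008812) = 0.700000 − (-0.013341)/(-0.142226) = 0.606196
F(0.606196) = -0.000154
t3 = 0.606196 − (-0.000154)·(0.606196 − 0.700000) / (-0.000154 − (-0.133415)) = 0.606196 − (0.000014)/(0.133261) = 0.606087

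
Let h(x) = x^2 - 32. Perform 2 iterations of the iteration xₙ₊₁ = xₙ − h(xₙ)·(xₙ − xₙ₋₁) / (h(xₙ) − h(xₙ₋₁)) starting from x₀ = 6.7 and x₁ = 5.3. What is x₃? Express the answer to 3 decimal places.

h(6.7) = 12.89000, h(5.3) = -3.91000
x₂ = 5.30000 − (-3.91000)·(5.30000 − 6.70000) / (-3.91000 − 12.89000) = 5.30000 − (5.47400)/(-16.80000) = 5.62583
h(5.62583) = -0.35000
x₃ = 5.62583 − (-0.35000)·(5.62583 − 5.30000) / (-0.35000 − (-3.91000)) = 5.62583 − (-0.11404)/(3.56000) = 5.65787

5.658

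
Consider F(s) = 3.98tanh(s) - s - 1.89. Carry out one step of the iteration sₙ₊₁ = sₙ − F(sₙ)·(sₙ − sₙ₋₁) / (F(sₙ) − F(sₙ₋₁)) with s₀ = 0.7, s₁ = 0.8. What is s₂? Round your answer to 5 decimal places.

0.83428

F(0.7) = -0.1846162, F(0.8) = -0.0471337
s₂ = 0.8000000 − (-0.0471337)·(0.8000000 − 0.7000000) / (-0.0471337 − (-0.1846162)) = 0.8000000 − (-0.0047134)/(0.1374826) = 0.8342834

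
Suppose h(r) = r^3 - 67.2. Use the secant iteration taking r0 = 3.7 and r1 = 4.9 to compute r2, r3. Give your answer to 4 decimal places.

h(3.7) = -16.547000, h(4.9) = 50.449000
r2 = 4.900000 − 50.449000·(4.900000 − 3.700000) / (50.449000 − (-16.547000)) = 4.900000 − (60.538800)/(66.996000) = 3.996382
h(3.996382) = -3.373513
r3 = 3.996382 − (-3.373513)·(3.996382 − 4.900000) / (-3.373513 − 50.449000) = 3.996382 − (3.048368)/(-53.822513) = 4.053019

3.9964, 4.0530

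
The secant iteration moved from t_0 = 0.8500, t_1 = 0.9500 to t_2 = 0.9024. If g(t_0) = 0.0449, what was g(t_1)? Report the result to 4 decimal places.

-0.0408

The secant line through (0.8500, 0.0449) and (0.9500, g(t_1)) crosses zero at t_2 = 0.9024.
So (0.8500, 0.0449), (0.9500, g(t_1)), (0.9024, 0) are collinear:
g(t_1) = 0.0449 · (0.9500 − 0.9024) / (0.8500 − 0.9024) = 0.0449 · (0.047600)/(-0.052400) = -0.040787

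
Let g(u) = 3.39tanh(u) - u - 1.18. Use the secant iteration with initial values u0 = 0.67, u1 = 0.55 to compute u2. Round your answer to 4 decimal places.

g(0.67) = 0.133082, g(0.55) = -0.033236
u2 = 0.550000 − (-0.033236)·(0.550000 − 0.670000) / (-0.033236 − 0.133082) = 0.550000 − (0.003988)/(-0.166318) = 0.573980

0.5740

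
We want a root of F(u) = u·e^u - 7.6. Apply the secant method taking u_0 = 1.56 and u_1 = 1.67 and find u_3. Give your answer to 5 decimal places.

F(1.56) = -0.1762389, F(1.67) = 1.2713202
u_2 = 1.6700000 − 1.2713202·(1.6700000 − 1.5600000) / (1.2713202 − (-0.1762389)) = 1.6700000 − (0.1398452)/(1.4475591) = 1.5733924
F(1.5733924) = -0.0115570
u_3 = 1.5733924 − (-0.0115570)·(1.5733924 − 1.6700000) / (-0.0115570 − 1.2713202) = 1.5733924 − (0.0011165)/(-1.2828772) = 1.5742627

1.57426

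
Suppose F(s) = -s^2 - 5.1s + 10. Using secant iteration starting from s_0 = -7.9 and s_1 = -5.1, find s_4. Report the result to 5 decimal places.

F(-7.9) = -12.1200000, F(-5.1) = 10.0000000
s_2 = -5.1000000 − 10.0000000·(-5.1000000 − (-7.9000000)) / (10.0000000 − (-12.1200000)) = -5.1000000 − (28.0000000)/(22.1200000) = -6.3658228
F(-6.3658228) = 1.9419965
s_3 = -6.3658228 − 1.9419965·(-6.3658228 − (-5.1000000)) / (1.9419965 − 10.0000000) = -6.3658228 − (-2.4582234)/(-8.0580035) = -6.6708888
F(-6.6708888) = -0.4792249
s_4 = -6.6708888 − (-0.4792249)·(-6.6708888 − (-6.3658228)) / (-0.4792249 − 1.9419965) = -6.6708888 − (0.1461952)/(-2.4212213) = -6.6105081

-6.61051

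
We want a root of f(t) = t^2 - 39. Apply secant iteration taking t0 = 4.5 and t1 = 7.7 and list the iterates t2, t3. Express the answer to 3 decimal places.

6.037, 6.223

f(4.5) = -18.75000, f(7.7) = 20.29000
t2 = 7.70000 − 20.29000·(7.70000 − 4.50000) / (20.29000 − (-18.75000)) = 7.70000 − (64.92800)/(39.04000) = 6.03689
f(6.03689) = -2.55602
t3 = 6.03689 − (-2.55602)·(6.03689 − 7.70000) / (-2.55602 − 20.29000) = 6.03689 − (4.25095)/(-22.84602) = 6.22295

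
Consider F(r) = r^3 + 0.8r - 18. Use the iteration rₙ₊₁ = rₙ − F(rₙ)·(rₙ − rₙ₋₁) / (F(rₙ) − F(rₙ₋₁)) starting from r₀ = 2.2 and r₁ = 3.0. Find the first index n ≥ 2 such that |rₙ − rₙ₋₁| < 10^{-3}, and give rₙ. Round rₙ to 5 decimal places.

F(2.2) = -5.5920000, F(3.0) = 11.4000000
r₂ = 3.0000000 − 11.4000000·(0.8000000)/(16.9920000) = 2.4632768;  |Δ| = 0.5367232
F(2.4632768) = -1.0828729
r₃ = 2.4632768 − (-1.0828729)·(-0.5367232)/(-12.4828729) = 2.5098369;  |Δ| = 0.0465600
F(2.5098369) = -0.1819625
r₄ = 2.5098369 − (-0.1819625)·(0.0465600)/(0.9009104) = 2.5192409;  |Δ| = 0.0094040
F(2.5192409) = 0.0039431
r₅ = 2.5192409 − 0.0039431·(0.0094040)/(0.1859056) = 2.5190414;  |Δ| = 0.0001995
|r₅ − r₄| = 0.0001995 < 10^{-3}

n = 5, rₙ = 2.51904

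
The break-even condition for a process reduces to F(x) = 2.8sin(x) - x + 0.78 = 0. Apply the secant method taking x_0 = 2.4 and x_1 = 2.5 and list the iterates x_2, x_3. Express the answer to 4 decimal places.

2.4860, 2.4863

F(2.4) = 0.271297, F(2.5) = -0.044278
x_2 = 2.500000 − (-0.044278)·(2.500000 − 2.400000) / (-0.044278 − 0.271297) = 2.500000 − (-0.004428)/(-0.315575) = 2.485969
F(2.485969) = 0.001061
x_3 = 2.485969 − 0.001061·(2.485969 − 2.500000) / (0.001061 − (-0.044278)) = 2.485969 − (-0.000015)/(0.045339) = 2.486297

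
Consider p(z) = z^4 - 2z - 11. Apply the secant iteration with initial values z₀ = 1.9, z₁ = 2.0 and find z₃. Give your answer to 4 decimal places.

p(1.9) = -1.767900, p(2.0) = 1.000000
z₂ = 2.000000 − 1.000000·(2.000000 − 1.900000) / (1.000000 − (-1.767900)) = 2.000000 − (0.100000)/(2.767900) = 1.963872
p(1.963872) = -0.052903
z₃ = 1.963872 − (-0.052903)·(1.963872 − 2.000000) / (-0.052903 − 1.000000) = 1.963872 − (0.001911)/(-1.052903) = 1.965687

1.9657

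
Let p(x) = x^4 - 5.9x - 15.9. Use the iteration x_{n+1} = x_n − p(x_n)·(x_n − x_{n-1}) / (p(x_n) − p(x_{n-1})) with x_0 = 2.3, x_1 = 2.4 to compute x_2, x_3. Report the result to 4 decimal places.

2.3323, 2.3338

p(2.3) = -1.485900, p(2.4) = 3.117600
x_2 = 2.400000 − 3.117600·(2.400000 − 2.300000) / (3.117600 − (-1.485900)) = 2.400000 − (0.311760)/(4.603500) = 2.332278
p(2.332278) = -0.072072
x_3 = 2.332278 − (-0.072072)·(2.332278 − 2.400000) / (-0.072072 − 3.117600) = 2.332278 − (0.004881)/(-3.189672) = 2.333808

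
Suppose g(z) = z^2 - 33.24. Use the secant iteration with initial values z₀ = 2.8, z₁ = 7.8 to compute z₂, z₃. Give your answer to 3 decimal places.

g(2.8) = -25.40000, g(7.8) = 27.60000
z₂ = 7.80000 − 27.60000·(7.80000 − 2.80000) / (27.60000 − (-25.40000)) = 7.80000 − (138.00000)/(53.00000) = 5.19623
g(5.19623) = -6.23923
z₃ = 5.19623 − (-6.23923)·(5.19623 − 7.80000) / (-6.23923 − 27.60000) = 5.19623 − (16.24554)/(-33.83923) = 5.67631

5.196, 5.676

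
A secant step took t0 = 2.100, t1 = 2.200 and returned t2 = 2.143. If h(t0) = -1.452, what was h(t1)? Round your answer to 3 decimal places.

The secant line through (2.100, -1.452) and (2.200, h(t1)) crosses zero at t2 = 2.143.
So (2.100, -1.452), (2.200, h(t1)), (2.143, 0) are collinear:
h(t1) = -1.452 · (2.200 − 2.143) / (2.100 − 2.143) = -1.452 · (0.05700)/(-0.04300) = 1.92474

1.925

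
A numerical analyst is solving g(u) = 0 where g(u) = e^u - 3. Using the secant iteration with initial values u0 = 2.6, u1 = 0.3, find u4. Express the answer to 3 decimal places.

1.038

g(2.6) = 10.46374, g(0.3) = -1.65014
u2 = 0.30000 − (-1.65014)·(0.30000 − 2.60000) / (-1.65014 − 10.46374) = 0.30000 − (3.79532)/(-12.11388) = 0.61330
g(0.61330) = -1.15348
u3 = 0.61330 − (-1.15348)·(0.61330 − 0.30000) / (-1.15348 − (-1.65014)) = 0.61330 − (-0.36139)/(0.49666) = 1.34094
g(1.34094) = 0.82263
u4 = 1.34094 − 0.82263·(1.34094 − 0.61330) / (0.82263 − (-1.15348)) = 1.34094 − (0.59857)/(1.97611) = 1.03803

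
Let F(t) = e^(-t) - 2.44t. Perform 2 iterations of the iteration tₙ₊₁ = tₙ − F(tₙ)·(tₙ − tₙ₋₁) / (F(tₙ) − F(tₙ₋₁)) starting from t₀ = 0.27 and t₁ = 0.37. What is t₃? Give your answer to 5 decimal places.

0.30277

F(0.27) = 0.1045795, F(0.37) = -0.2120657
t₂ = 0.3700000 − (-0.2120657)·(0.3700000 − 0.2700000) / (-0.2120657 − 0.1045795) = 0.3700000 − (-0.0212066)/(-0.3166452) = 0.3030273
F(0.3030273) = -0.0008078
t₃ = 0.3030273 − (-0.0008078)·(0.3030273 − 0.3700000) / (-0.0008078 − (-0.2120657)) = 0.3030273 − (0.0000541)/(0.2112578) = 0.3027713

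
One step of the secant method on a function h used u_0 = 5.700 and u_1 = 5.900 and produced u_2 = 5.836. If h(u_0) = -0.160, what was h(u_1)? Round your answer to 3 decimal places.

0.075

The secant line through (5.700, -0.160) and (5.900, h(u_1)) crosses zero at u_2 = 5.836.
So (5.700, -0.160), (5.900, h(u_1)), (5.836, 0) are collinear:
h(u_1) = -0.160 · (5.900 − 5.836) / (5.700 − 5.836) = -0.160 · (0.06400)/(-0.13600) = 0.07529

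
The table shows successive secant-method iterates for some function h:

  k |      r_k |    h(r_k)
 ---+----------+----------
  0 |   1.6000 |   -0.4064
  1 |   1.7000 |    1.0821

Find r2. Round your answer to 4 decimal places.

r2 = 1.7000 − 1.0821·(1.7000 − 1.6000) / (1.0821 − (-0.4064))
   = 1.7000 − (0.108210)/(1.488500) = 1.627303

1.6273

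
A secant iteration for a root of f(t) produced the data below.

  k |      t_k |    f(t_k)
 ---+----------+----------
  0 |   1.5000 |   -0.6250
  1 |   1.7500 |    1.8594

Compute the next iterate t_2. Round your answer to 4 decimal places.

t_2 = 1.7500 − 1.8594·(1.7500 − 1.5000) / (1.8594 − (-0.6250))
   = 1.7500 − (0.464850)/(2.484400) = 1.562892

1.5629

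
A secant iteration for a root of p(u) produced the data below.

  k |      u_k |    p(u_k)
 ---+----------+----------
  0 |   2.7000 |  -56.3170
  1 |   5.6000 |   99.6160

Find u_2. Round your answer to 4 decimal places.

3.7474

u_2 = 5.6000 − 99.6160·(5.6000 − 2.7000) / (99.6160 − (-56.3170))
   = 5.6000 − (288.886400)/(155.933000) = 3.747368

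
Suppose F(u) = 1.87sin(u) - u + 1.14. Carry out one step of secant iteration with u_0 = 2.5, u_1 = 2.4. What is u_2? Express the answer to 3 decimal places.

2.401

F(2.5) = -0.24086, F(2.4) = 0.00312
u_2 = 2.40000 − 0.00312·(2.40000 − 2.50000) / (0.00312 − (-0.24086)) = 2.40000 − (-0.00031)/(0.24397) = 2.40128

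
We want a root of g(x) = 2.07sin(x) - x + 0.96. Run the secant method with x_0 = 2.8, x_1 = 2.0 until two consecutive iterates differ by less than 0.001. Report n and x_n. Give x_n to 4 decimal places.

n = 5, x_n = 2.3834

g(2.8) = -1.146575, g(2.0) = 0.842246
x_2 = 2.000000 − 0.842246·(-0.800000)/(1.988820) = 2.338792;  |Δ| = 0.338792
g(2.338792) = 0.110168
x_3 = 2.338792 − 0.110168·(0.338792)/(-0.732078) = 2.389776;  |Δ| = 0.050984
g(2.389776) = -0.016034
x_4 = 2.389776 − (-0.016034)·(0.050984)/(-0.126202) = 2.383298;  |Δ| = 0.006478
g(2.383298) = 0.000208
x_5 = 2.383298 − 0.000208·(-0.006478)/(0.016242) = 2.383381;  |Δ| = 0.000083
|x_5 − x_4| = 0.000083 < 0.001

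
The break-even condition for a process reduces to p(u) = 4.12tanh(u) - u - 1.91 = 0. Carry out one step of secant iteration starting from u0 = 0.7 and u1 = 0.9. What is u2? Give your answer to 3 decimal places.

0.792

p(0.7) = -0.12000, p(0.9) = 0.14115
u2 = 0.90000 − 0.14115·(0.90000 − 0.70000) / (0.14115 − (-0.12000)) = 0.90000 − (0.02823)/(0.26115) = 0.79190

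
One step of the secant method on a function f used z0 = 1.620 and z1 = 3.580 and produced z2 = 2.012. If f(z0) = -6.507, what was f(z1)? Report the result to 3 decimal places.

26.028

The secant line through (1.620, -6.507) and (3.580, f(z1)) crosses zero at z2 = 2.012.
So (1.620, -6.507), (3.580, f(z1)), (2.012, 0) are collinear:
f(z1) = -6.507 · (3.580 − 2.012) / (1.620 − 2.012) = -6.507 · (1.56800)/(-0.39200) = 26.02800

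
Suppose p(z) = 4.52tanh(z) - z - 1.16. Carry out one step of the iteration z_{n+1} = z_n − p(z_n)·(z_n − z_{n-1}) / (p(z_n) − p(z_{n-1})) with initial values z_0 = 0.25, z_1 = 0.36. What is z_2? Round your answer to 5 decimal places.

0.34707

p(0.25) = -0.3029676, p(0.36) = 0.0403674
z_2 = 0.3600000 − 0.0403674·(0.3600000 − 0.2500000) / (0.0403674 − (-0.3029676)) = 0.3600000 − (0.0044404)/(0.3433351) = 0.3470668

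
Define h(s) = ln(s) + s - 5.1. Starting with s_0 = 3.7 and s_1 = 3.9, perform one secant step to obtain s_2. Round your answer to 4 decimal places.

h(3.7) = -0.091667, h(3.9) = 0.160977
s_2 = 3.900000 − 0.160977·(3.900000 − 3.700000) / (0.160977 − (-0.091667)) = 3.900000 − (0.032195)/(0.252644) = 3.772566

3.7726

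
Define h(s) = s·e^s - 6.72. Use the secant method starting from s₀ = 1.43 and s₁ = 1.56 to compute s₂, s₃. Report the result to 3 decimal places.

h(1.43) = -0.74446, h(1.56) = 0.70376
s₂ = 1.56000 − 0.70376·(1.56000 − 1.43000) / (0.70376 − (-0.74446)) = 1.56000 − (0.09149)/(1.44822) = 1.49683
h(1.49683) = -0.03294
s₃ = 1.49683 − (-0.03294)·(1.49683 − 1.56000) / (-0.03294 − 0.70376) = 1.49683 − (0.00208)/(-0.73670) = 1.49965

1.497, 1.500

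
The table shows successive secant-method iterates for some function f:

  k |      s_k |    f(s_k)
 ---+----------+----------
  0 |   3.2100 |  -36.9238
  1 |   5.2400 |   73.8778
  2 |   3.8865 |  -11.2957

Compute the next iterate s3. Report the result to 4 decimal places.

s3 = 3.8865 − (-11.2957)·(3.8865 − 5.2400) / (-11.2957 − 73.8778)
   = 3.8865 − (15.288730)/(-85.173500) = 4.066001

4.0660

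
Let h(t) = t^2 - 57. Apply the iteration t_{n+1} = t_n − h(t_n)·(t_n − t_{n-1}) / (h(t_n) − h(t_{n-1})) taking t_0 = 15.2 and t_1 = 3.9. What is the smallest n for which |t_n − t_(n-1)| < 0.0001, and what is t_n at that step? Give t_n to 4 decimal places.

h(15.2) = 174.040000, h(3.9) = -41.790000
t_2 = 3.900000 − (-41.790000)·(-11.300000)/(-215.830000) = 6.087958;  |Δ| = 2.187958
h(6.087958) = -19.936766
t_3 = 6.087958 − (-19.936766)·(2.187958)/(21.853234) = 8.084038;  |Δ| = 1.996080
h(8.084038) = 8.351676
t_4 = 8.084038 − 8.351676·(1.996080)/(28.288442) = 7.494730;  |Δ| = 0.589308
h(7.494730) = -0.829022
t_5 = 7.494730 − (-0.829022)·(-0.589308)/(-9.180699) = 7.547945;  |Δ| = 0.053215
h(7.547945) = -0.028528
t_6 = 7.547945 − (-0.028528)·(0.053215)/(0.800494) = 7.549841;  |Δ| = 0.001896
h(7.549841) = 0.000105
t_7 = 7.549841 − 0.000105·(0.001896)/(0.028633) = 7.549834;  |Δ| = 0.000007
|t_7 − t_6| = 0.000007 < 0.0001

n = 7, t_n = 7.5498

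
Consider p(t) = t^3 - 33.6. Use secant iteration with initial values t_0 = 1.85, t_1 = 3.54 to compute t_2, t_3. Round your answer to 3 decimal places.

p(1.85) = -27.26837, p(3.54) = 10.76186
t_2 = 3.54000 − 10.76186·(3.54000 − 1.85000) / (10.76186 − (-27.26837)) = 3.54000 − (18.18755)/(38.03024) = 3.06176
p(3.06176) = -4.89789
t_3 = 3.06176 − (-4.89789)·(3.06176 − 3.54000) / (-4.89789 − 10.76186) = 3.06176 − (2.34236)/(-15.65976) = 3.21134

3.062, 3.211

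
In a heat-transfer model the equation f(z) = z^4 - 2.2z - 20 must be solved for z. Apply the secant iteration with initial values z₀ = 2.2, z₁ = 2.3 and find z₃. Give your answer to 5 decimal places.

2.23410

f(2.2) = -1.4144000, f(2.3) = 2.9241000
z₂ = 2.3000000 − 2.9241000·(2.3000000 − 2.2000000) / (2.9241000 − (-1.4144000)) = 2.3000000 − (0.2924100)/(4.3385000) = 2.2326011
f(2.2326011) = -0.0664044
z₃ = 2.2326011 − (-0.0664044)·(2.2326011 − 2.3000000) / (-0.0664044 − 2.9241000) = 2.2326011 − (0.0044756)/(-2.9905044) = 2.2340977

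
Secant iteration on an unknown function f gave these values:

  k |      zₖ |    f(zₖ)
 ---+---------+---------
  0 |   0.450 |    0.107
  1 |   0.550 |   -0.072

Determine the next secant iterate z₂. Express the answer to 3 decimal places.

0.510

z₂ = 0.550 − (-0.072)·(0.550 − 0.450) / (-0.072 − 0.107)
   = 0.550 − (-0.00720)/(-0.17900) = 0.50978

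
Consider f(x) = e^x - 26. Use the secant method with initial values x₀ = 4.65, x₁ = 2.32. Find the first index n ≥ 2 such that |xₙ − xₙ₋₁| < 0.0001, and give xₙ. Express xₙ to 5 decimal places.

f(4.65) = 78.5849856, f(2.32) = -15.8243257
x₂ = 2.3200000 − (-15.8243257)·(-2.3300000)/(-94.4093113) = 2.7105407;  |Δ| = 0.3905407
f(2.7105407) = -10.9625959
x₃ = 2.7105407 − (-10.9625959)·(0.3905407)/(4.8617298) = 3.5911614;  |Δ| = 0.8806207
f(3.5911614) = 10.2761830
x₄ = 3.5911614 − 10.2761830·(0.8806207)/(21.2387789) = 3.1650814;  |Δ| = 0.4260800
f(3.1650814) = -2.3093281
x₅ = 3.1650814 − (-2.3093281)·(-0.4260800)/(-12.5855110) = 3.2432632;  |Δ| = 0.0781819
f(3.2432632) = -0.3828196
x₆ = 3.2432632 − (-0.3828196)·(0.0781819)/(1.9265084) = 3.2587989;  |Δ| = 0.0155356
f(3.2587989) = 0.0182673
x₇ = 3.2587989 − 0.0182673·(0.0155356)/(0.4010869) = 3.2580913;  |Δ| = 0.0007076
f(3.2580913) = -0.0001358
x₈ = 3.2580913 − (-0.0001358)·(-0.0007076)/(-0.0184030) = 3.2580965;  |Δ| = 0.0000052
|x₈ − x₇| = 0.0000052 < 0.0001

n = 8, xₙ = 3.25810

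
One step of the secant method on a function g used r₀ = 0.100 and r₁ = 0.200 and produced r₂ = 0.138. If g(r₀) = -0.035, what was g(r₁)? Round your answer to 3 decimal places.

0.057

The secant line through (0.100, -0.035) and (0.200, g(r₁)) crosses zero at r₂ = 0.138.
So (0.100, -0.035), (0.200, g(r₁)), (0.138, 0) are collinear:
g(r₁) = -0.035 · (0.200 − 0.138) / (0.100 − 0.138) = -0.035 · (0.06200)/(-0.03800) = 0.05711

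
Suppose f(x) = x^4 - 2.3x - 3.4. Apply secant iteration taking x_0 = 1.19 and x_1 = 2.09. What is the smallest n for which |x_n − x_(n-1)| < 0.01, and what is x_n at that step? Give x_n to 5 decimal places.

f(1.19) = -4.1316608, f(2.09) = 10.8732976
x_2 = 2.0900000 − 10.8732976·(0.9000000)/(15.0049584) = 1.4378177;  |Δ| = 0.6521823
f(1.4378177) = -2.4331695
x_3 = 1.4378177 − (-2.4331695)·(-0.6521823)/(-13.3064671) = 1.5570733;  |Δ| = 0.1192555
f(1.5570733) = -1.1031789
x_4 = 1.5570733 − (-1.1031789)·(0.1192555)/(1.3299906) = 1.6559914;  |Δ| = 0.0989181
f(1.6559914) = 0.3114706
x_5 = 1.6559914 − 0.3114706·(0.0989181)/(1.4146495) = 1.6342121;  |Δ| = 0.0217793
f(1.6342121) = -0.0263206
x_6 = 1.6342121 − (-0.0263206)·(-0.0217793)/(-0.3377912) = 1.6359091;  |Δ| = 0.0016970
|x_6 − x_5| = 0.0016970 < 0.01

n = 6, x_n = 1.63591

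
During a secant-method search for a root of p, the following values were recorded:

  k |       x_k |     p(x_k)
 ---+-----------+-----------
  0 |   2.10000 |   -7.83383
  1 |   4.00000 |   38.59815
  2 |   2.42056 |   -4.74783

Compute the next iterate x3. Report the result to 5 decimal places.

2.59356

x3 = 2.42056 − (-4.74783)·(2.42056 − 4.00000) / (-4.74783 − 38.59815)
   = 2.42056 − (7.4989126)/(-43.3459800) = 2.5935613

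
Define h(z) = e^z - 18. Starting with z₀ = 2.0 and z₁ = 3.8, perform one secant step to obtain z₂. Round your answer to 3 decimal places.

h(2.0) = -10.61094, h(3.8) = 26.70118
z₂ = 3.80000 − 26.70118·(3.80000 − 2.00000) / (26.70118 − (-10.61094)) = 3.80000 − (48.06213)/(37.31213) = 2.51189

2.512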